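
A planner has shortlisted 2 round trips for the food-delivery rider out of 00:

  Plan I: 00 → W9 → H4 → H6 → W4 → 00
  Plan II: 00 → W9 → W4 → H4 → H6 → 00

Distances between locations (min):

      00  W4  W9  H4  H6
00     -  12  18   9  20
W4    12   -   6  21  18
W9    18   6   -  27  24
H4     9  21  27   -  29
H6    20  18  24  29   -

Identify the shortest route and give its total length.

Shortest is Plan II, total 94 min.

Plan I: 18 + 27 + 29 + 18 + 12 = 104
Plan II: 18 + 6 + 21 + 29 + 20 = 94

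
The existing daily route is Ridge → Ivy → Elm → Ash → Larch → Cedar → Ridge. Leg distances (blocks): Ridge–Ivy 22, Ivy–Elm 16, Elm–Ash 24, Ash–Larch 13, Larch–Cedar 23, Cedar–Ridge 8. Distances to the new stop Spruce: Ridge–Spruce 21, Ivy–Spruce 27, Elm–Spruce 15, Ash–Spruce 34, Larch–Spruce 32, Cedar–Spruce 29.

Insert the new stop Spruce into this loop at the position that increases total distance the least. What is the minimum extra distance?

Adding 25 blocks by placing Spruce on the Elm–Ash leg.

Insertion cost between consecutive stops i–j is d(i,Spruce) + d(Spruce,j) − d(i,j):
  between Ridge and Ivy: 21 + 27 − 22 = 26
  between Ivy and Elm: 27 + 15 − 16 = 26
  between Elm and Ash: 15 + 34 − 24 = 25
  between Ash and Larch: 34 + 32 − 13 = 53
  between Larch and Cedar: 32 + 29 − 23 = 38
  between Cedar and Ridge: 29 + 21 − 8 = 42
Cheapest insertion is between Elm and Ash, adding 25.
New total = 106 + 25 = 131.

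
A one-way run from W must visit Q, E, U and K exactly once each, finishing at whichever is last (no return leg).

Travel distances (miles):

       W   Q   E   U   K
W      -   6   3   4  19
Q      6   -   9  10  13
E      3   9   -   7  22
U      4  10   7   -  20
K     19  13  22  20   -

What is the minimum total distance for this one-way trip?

There are 4! = 24 possible orderings.
W → Q → E → U → K: 6+9+7+20 = 42
W → Q → E → K → U: 6+9+22+20 = 57
W → Q → U → E → K: 6+10+7+22 = 45
W → Q → U → K → E: 6+10+20+22 = 58
W → Q → K → E → U: 6+13+22+7 = 48
W → Q → K → U → E: 6+13+20+7 = 46
W → E → Q → U → K: 3+9+10+20 = 42
W → E → Q → K → U: 3+9+13+20 = 45
W → E → U → Q → K: 3+7+10+13 = 33
W → E → U → K → Q: 3+7+20+13 = 43
W → E → K → Q → U: 3+22+13+10 = 48
W → E → K → U → Q: 3+22+20+10 = 55
W → U → Q → E → K: 4+10+9+22 = 45
W → U → Q → K → E: 4+10+13+22 = 49
… (10 more)
The minimum is 33.
One shortest path: W → E → U → Q → K.

Shortest open route: 33 miles.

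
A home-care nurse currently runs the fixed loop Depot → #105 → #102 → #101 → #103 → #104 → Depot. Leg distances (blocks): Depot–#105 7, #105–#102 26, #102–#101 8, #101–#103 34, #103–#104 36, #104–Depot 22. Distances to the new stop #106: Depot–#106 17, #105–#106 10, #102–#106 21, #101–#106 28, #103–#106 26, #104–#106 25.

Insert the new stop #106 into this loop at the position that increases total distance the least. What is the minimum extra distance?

Minimum extra distance: 5 blocks, inserting #106 between #105 and #102.

Insertion cost between consecutive stops i–j is d(i,#106) + d(#106,j) − d(i,j):
  between Depot and #105: 17 + 10 − 7 = 20
  between #105 and #102: 10 + 21 − 26 = 5
  between #102 and #101: 21 + 28 − 8 = 41
  between #101 and #103: 28 + 26 − 34 = 20
  between #103 and #104: 26 + 25 − 36 = 15
  between #104 and Depot: 25 + 17 − 22 = 20
Cheapest insertion is between #105 and #102, adding 5.
New total = 133 + 5 = 138.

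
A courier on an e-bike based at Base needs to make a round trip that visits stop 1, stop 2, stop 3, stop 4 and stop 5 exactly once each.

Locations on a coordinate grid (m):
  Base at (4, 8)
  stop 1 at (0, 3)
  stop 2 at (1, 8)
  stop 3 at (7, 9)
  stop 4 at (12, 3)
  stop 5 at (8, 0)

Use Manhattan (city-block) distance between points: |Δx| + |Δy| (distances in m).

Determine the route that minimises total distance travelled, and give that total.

42 m — the shortest possible round trip.

Base → stop 1 → stop 2 → stop 3 → stop 4 → stop 5 → Base: 9+6+7+11+7+12 = 52
Base → stop 1 → stop 2 → stop 3 → stop 5 → stop 4 → Base: 9+6+7+10+7+13 = 52
Base → stop 1 → stop 2 → stop 4 → stop 3 → stop 5 → Base: 9+6+16+11+10+12 = 64
Base → stop 1 → stop 2 → stop 4 → stop 5 → stop 3 → Base: 9+6+16+7+10+4 = 52
Base → stop 1 → stop 2 → stop 5 → stop 3 → stop 4 → Base: 9+6+15+10+11+13 = 64
Base → stop 1 → stop 2 → stop 5 → stop 4 → stop 3 → Base: 9+6+15+7+11+4 = 52
Base → stop 1 → stop 3 → stop 2 → stop 4 → stop 5 → Base: 9+13+7+16+7+12 = 64
Base → stop 1 → stop 3 → stop 2 → stop 5 → stop 4 → Base: 9+13+7+15+7+13 = 64
Base → stop 1 → stop 3 → stop 4 → stop 2 → stop 5 → Base: 9+13+11+16+15+12 = 76
Base → stop 1 → stop 3 → stop 4 → stop 5 → stop 2 → Base: 9+13+11+7+15+3 = 58
Base → stop 1 → stop 3 → stop 5 → stop 2 → stop 4 → Base: 9+13+10+15+16+13 = 76
Base → stop 1 → stop 3 → stop 5 → stop 4 → stop 2 → Base: 9+13+10+7+16+3 = 58
Base → stop 1 → stop 4 → stop 2 → stop 3 → stop 5 → Base: 9+12+16+7+10+12 = 66
Base → stop 1 → stop 4 → stop 2 → stop 5 → stop 3 → Base: 9+12+16+15+10+4 = 66
… (46 more)
Base → stop 2 → stop 1 → stop 4 → stop 5 → stop 3 → Base: 3+6+12+7+10+4 = 42  ← best
The minimum is 42.
One optimal route: Base → stop 2 → stop 1 → stop 4 → stop 5 → stop 3 → Base (or its reverse).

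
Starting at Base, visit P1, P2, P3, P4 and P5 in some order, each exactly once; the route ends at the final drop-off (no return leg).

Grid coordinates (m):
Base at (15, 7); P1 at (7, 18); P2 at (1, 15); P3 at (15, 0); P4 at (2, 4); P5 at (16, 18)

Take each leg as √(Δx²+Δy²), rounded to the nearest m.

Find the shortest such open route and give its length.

There are 5! = 120 possible orderings.
Base→P1→P2→P3→P4→P5: 14+7+21+14+20 = 76
Base→P1→P2→P3→P5→P4: 14+7+21+18+20 = 80
Base→P1→P2→P4→P3→P5: 14+7+11+14+18 = 64
Base→P1→P2→P4→P5→P3: 14+7+11+20+18 = 70
Base→P1→P2→P5→P3→P4: 14+7+15+18+14 = 68
Base→P1→P2→P5→P4→P3: 14+7+15+20+14 = 70
Base→P1→P3→P2→P4→P5: 14+20+21+11+20 = 86
Base→P1→P3→P2→P5→P4: 14+20+21+15+20 = 90
Base→P1→P3→P4→P2→P5: 14+20+14+11+15 = 74
Base→P1→P3→P4→P5→P2: 14+20+14+20+15 = 83
Base→P1→P3→P5→P2→P4: 14+20+18+15+11 = 78
Base→P1→P3→P5→P4→P2: 14+20+18+20+11 = 83
Base→P1→P4→P2→P3→P5: 14+15+11+21+18 = 79
Base→P1→P4→P2→P5→P3: 14+15+11+15+18 = 73
… (106 more)
Base→P3→P4→P2→P1→P5: 7+14+11+7+9 = 48  ← best
The minimum is 48.
One shortest path: Base → P3 → P4 → P2 → P1 → P5.

Shortest open route: 48 m.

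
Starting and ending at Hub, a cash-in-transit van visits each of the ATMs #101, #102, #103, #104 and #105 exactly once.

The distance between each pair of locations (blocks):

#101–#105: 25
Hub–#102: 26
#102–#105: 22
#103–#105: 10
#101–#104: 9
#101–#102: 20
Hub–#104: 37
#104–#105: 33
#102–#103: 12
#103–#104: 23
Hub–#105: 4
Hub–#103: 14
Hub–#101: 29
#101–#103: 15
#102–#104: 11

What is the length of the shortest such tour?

Minimum total distance: 75 blocks.

With 5 stops there are 5!/2 = 60 distinct round trips (a route and its reverse cost the same).
Hub → #101 → #102 → #103 → #104 → #105 → Hub: 29+20+12+23+33+4 = 121
Hub → #101 → #102 → #103 → #105 → #104 → Hub: 29+20+12+10+33+37 = 141
Hub → #101 → #102 → #104 → #103 → #105 → Hub: 29+20+11+23+10+4 = 97
Hub → #101 → #102 → #104 → #105 → #103 → Hub: 29+20+11+33+10+14 = 117
Hub → #101 → #102 → #105 → #103 → #104 → Hub: 29+20+22+10+23+37 = 141
Hub → #101 → #102 → #105 → #104 → #103 → Hub: 29+20+22+33+23+14 = 141
Hub → #101 → #103 → #102 → #104 → #105 → Hub: 29+15+12+11+33+4 = 104
Hub → #101 → #103 → #102 → #105 → #104 → Hub: 29+15+12+22+33+37 = 148
Hub → #101 → #103 → #104 → #102 → #105 → Hub: 29+15+23+11+22+4 = 104
Hub → #101 → #103 → #104 → #105 → #102 → Hub: 29+15+23+33+22+26 = 148
Hub → #101 → #103 → #105 → #102 → #104 → Hub: 29+15+10+22+11+37 = 124
Hub → #101 → #103 → #105 → #104 → #102 → Hub: 29+15+10+33+11+26 = 124
Hub → #101 → #104 → #102 → #103 → #105 → Hub: 29+9+11+12+10+4 = 75
Hub → #101 → #104 → #102 → #105 → #103 → Hub: 29+9+11+22+10+14 = 95
… (46 more)
The minimum is 75.
One optimal route: Hub → #101 → #104 → #102 → #103 → #105 → Hub (or its reverse).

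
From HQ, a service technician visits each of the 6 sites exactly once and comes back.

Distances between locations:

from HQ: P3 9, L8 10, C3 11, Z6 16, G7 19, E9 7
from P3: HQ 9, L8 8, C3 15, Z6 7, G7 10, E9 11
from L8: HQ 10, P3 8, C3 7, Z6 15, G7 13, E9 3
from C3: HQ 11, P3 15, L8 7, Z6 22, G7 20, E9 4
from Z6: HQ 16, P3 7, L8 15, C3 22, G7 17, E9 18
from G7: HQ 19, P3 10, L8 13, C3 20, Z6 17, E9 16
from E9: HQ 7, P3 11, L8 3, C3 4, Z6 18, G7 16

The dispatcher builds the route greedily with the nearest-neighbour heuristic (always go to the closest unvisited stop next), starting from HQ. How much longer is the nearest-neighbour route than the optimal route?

HQ: E9=7, P3=9, L8=10, C3=11, Z6=16, G7=19 ⇒ E9
E9: L8=3, C3=4, P3=11, G7=16, Z6=18 ⇒ L8
L8: C3=7, P3=8, G7=13, Z6=15 ⇒ C3
C3: P3=15, G7=20, Z6=22 ⇒ P3
P3: Z6=7, G7=10 ⇒ Z6
Z6: G7=17 ⇒ G7
NN route HQ → E9 → L8 → C3 → P3 → Z6 → G7 → HQ costs 75.
Optimal: HQ → P3 → Z6 → G7 → L8 → C3 → E9 → HQ costs 64 (by enumerating all 360 distinct tours).
Excess = 75 − 64 = 11.

11 longer than the optimal tour.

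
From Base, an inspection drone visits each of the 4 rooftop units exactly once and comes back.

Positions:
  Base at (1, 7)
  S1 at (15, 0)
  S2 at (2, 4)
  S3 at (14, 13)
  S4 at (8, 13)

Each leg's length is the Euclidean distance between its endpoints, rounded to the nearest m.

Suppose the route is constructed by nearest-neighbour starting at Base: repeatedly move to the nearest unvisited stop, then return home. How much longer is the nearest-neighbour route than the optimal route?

Excess over optimum: 4 m.

From Base: S2=3, S4=9, S3=14, S1=16 → choose S2 (3).
From S2: S4=11, S1=14, S3=15 → choose S4 (11).
From S4: S3=6, S1=15 → choose S3 (6).
From S3: S1=13 → choose S1 (13).
NN route Base → S2 → S4 → S3 → S1 → Base costs 49.
Optimal: Base → S2 → S1 → S3 → S4 → Base costs 45 (by enumerating all 12 distinct tours).
Excess = 49 − 45 = 4.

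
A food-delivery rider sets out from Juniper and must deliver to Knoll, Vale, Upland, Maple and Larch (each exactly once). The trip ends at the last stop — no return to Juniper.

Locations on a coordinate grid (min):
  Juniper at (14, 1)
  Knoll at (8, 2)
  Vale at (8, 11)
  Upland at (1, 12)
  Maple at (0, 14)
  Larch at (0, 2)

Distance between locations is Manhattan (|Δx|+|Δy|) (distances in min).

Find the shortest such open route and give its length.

There are 5! = 120 possible orderings.
Juniper → Knoll → Vale → Upland → Maple → Larch: 7+9+8+3+12 = 39
Juniper → Knoll → Vale → Upland → Larch → Maple: 7+9+8+11+12 = 47
Juniper → Knoll → Vale → Maple → Upland → Larch: 7+9+11+3+11 = 41
Juniper → Knoll → Vale → Maple → Larch → Upland: 7+9+11+12+11 = 50
Juniper → Knoll → Vale → Larch → Upland → Maple: 7+9+17+11+3 = 47
Juniper → Knoll → Vale → Larch → Maple → Upland: 7+9+17+12+3 = 48
Juniper → Knoll → Upland → Vale → Maple → Larch: 7+17+8+11+12 = 55
Juniper → Knoll → Upland → Vale → Larch → Maple: 7+17+8+17+12 = 61
Juniper → Knoll → Upland → Maple → Vale → Larch: 7+17+3+11+17 = 55
Juniper → Knoll → Upland → Maple → Larch → Vale: 7+17+3+12+17 = 56
Juniper → Knoll → Upland → Larch → Vale → Maple: 7+17+11+17+11 = 63
Juniper → Knoll → Upland → Larch → Maple → Vale: 7+17+11+12+11 = 58
Juniper → Knoll → Maple → Vale → Upland → Larch: 7+20+11+8+11 = 57
Juniper → Knoll → Maple → Vale → Larch → Upland: 7+20+11+17+11 = 66
… (106 more)
Juniper → Knoll → Larch → Maple → Upland → Vale: 7+8+12+3+8 = 38  ← best
The minimum is 38.
One shortest path: Juniper → Knoll → Larch → Maple → Upland → Vale.

Minimum one-way distance = 38 min.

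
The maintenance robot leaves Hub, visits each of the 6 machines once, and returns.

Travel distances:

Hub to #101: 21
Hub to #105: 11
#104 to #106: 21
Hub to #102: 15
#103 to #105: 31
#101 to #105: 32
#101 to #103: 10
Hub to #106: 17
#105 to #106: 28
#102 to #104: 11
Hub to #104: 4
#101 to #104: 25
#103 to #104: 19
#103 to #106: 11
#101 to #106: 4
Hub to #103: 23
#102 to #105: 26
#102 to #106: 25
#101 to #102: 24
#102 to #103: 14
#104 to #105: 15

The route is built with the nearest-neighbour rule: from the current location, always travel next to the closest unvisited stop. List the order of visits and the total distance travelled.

Nearest-neighbour total = 82; route Hub → #104 → #102 → #103 → #101 → #106 → #105 → Hub.

Hub → [#104:4 / #105:11 / #102:15 / #106:17 / #101:21 / #103:23] → #104 (4)
#104 → [#102:11 / #105:15 / #103:19 / #106:21 / #101:25] → #102 (11)
#102 → [#103:14 / #101:24 / #106:25 / #105:26] → #103 (14)
#103 → [#101:10 / #106:11 / #105:31] → #101 (10)
#101 → [#106:4 / #105:32] → #106 (4)
#106 → [#105:28] → #105 (28)
Return #105→Hub: 11.
Total = 4 + 11 + 14 + 10 + 4 + 28 + 11 = 82.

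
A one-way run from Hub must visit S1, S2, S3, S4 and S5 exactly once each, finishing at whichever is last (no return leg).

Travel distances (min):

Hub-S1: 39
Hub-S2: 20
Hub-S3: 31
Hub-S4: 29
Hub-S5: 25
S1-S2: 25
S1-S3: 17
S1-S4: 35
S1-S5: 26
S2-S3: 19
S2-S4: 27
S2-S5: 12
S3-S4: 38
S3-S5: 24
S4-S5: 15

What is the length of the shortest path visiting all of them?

There are 5! = 120 possible orderings.
Hub → S1 → S2 → S3 → S4 → S5: 39+25+19+38+15 = 136
Hub → S1 → S2 → S3 → S5 → S4: 39+25+19+24+15 = 122
Hub → S1 → S2 → S4 → S3 → S5: 39+25+27+38+24 = 153
Hub → S1 → S2 → S4 → S5 → S3: 39+25+27+15+24 = 130
Hub → S1 → S2 → S5 → S3 → S4: 39+25+12+24+38 = 138
Hub → S1 → S2 → S5 → S4 → S3: 39+25+12+15+38 = 129
Hub → S1 → S3 → S2 → S4 → S5: 39+17+19+27+15 = 117
Hub → S1 → S3 → S2 → S5 → S4: 39+17+19+12+15 = 102
Hub → S1 → S3 → S4 → S2 → S5: 39+17+38+27+12 = 133
Hub → S1 → S3 → S4 → S5 → S2: 39+17+38+15+12 = 121
Hub → S1 → S3 → S5 → S2 → S4: 39+17+24+12+27 = 119
Hub → S1 → S3 → S5 → S4 → S2: 39+17+24+15+27 = 122
Hub → S1 → S4 → S2 → S3 → S5: 39+35+27+19+24 = 144
Hub → S1 → S4 → S2 → S5 → S3: 39+35+27+12+24 = 137
… (106 more)
Hub → S4 → S5 → S2 → S3 → S1: 29+15+12+19+17 = 92  ← best
The minimum is 92.
One shortest path: Hub → S4 → S5 → S2 → S3 → S1.

Minimum one-way distance = 92 min.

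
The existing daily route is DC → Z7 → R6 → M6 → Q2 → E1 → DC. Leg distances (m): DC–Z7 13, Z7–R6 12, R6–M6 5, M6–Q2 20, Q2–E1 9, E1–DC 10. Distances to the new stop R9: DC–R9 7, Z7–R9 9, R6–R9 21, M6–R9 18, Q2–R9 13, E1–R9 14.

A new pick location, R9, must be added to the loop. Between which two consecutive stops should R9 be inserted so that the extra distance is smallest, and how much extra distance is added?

+3 m — insert R9 between DC and Z7.

Insertion cost between consecutive stops i–j is d(i,R9) + d(R9,j) − d(i,j):
  between DC and Z7: 7 + 9 − 13 = 3
  between Z7 and R6: 9 + 21 − 12 = 18
  between R6 and M6: 21 + 18 − 5 = 34
  between M6 and Q2: 18 + 13 − 20 = 11
  between Q2 and E1: 13 + 14 − 9 = 18
  between E1 and DC: 14 + 7 − 10 = 11
Cheapest insertion is between DC and Z7, adding 3.
New total = 69 + 3 = 72.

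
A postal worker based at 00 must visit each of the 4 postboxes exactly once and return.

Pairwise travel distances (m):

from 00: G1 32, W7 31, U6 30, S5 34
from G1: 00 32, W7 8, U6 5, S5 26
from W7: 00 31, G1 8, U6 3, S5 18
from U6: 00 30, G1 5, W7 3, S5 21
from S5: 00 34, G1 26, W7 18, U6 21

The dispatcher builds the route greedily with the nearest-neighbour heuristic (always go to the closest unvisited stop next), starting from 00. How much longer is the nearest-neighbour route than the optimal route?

The nearest-neighbour route is 9 m longer than optimal.

From 00: U6=30, W7=31, G1=32, S5=34 → choose U6 (30).
From U6: W7=3, G1=5, S5=21 → choose W7 (3).
From W7: G1=8, S5=18 → choose G1 (8).
From G1: S5=26 → choose S5 (26).
NN route 00 → U6 → W7 → G1 → S5 → 00 costs 101.
Optimal: 00 → G1 → U6 → W7 → S5 → 00 costs 92 (by enumerating all 12 distinct tours).
Excess = 101 − 92 = 9.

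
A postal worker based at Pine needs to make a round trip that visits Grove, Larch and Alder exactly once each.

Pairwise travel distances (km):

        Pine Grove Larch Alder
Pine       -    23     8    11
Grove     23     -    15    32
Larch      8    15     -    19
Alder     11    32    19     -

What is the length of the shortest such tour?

Minimum total distance: 66 km.

Pine-Grove-Larch-Alder-Pine: 23+15+19+11 = 68
Pine-Grove-Alder-Larch-Pine: 23+32+19+8 = 82
Pine-Larch-Grove-Alder-Pine: 8+15+32+11 = 66
The minimum is 66.
One optimal route: Pine → Larch → Grove → Alder → Pine (or its reverse).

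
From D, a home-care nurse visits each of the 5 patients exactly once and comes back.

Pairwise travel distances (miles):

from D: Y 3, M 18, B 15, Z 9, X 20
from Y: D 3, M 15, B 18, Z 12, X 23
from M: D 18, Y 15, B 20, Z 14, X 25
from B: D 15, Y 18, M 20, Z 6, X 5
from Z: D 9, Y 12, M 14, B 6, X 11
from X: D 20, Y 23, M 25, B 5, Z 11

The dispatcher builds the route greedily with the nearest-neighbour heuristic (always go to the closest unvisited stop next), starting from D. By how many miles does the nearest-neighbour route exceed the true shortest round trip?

D: Y=3, Z=9, B=15, M=18, X=20 ⇒ Y
Y: Z=12, M=15, B=18, X=23 ⇒ Z
Z: B=6, X=11, M=14 ⇒ B
B: X=5, M=20 ⇒ X
X: M=25 ⇒ M
NN route D → Y → Z → B → X → M → D costs 69.
Optimal: D → Y → M → B → X → Z → D costs 63 (by enumerating all 60 distinct tours).
Excess = 69 − 63 = 6.

The nearest-neighbour route is 6 miles longer than optimal.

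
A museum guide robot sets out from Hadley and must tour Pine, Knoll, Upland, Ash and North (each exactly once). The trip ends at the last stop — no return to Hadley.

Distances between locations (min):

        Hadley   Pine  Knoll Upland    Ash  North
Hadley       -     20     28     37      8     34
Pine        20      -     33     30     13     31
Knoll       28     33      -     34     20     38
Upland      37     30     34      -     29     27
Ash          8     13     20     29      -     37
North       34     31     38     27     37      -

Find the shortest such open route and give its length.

113 min — the minimum one-way total.

There are 5! = 120 possible orderings.
Hadley - Pine - Knoll - Upland - Ash - North: 20+33+34+29+37 = 153
Hadley - Pine - Knoll - Upland - North - Ash: 20+33+34+27+37 = 151
Hadley - Pine - Knoll - Ash - Upland - North: 20+33+20+29+27 = 129
Hadley - Pine - Knoll - Ash - North - Upland: 20+33+20+37+27 = 137
Hadley - Pine - Knoll - North - Upland - Ash: 20+33+38+27+29 = 147
Hadley - Pine - Knoll - North - Ash - Upland: 20+33+38+37+29 = 157
Hadley - Pine - Upland - Knoll - Ash - North: 20+30+34+20+37 = 141
Hadley - Pine - Upland - Knoll - North - Ash: 20+30+34+38+37 = 159
Hadley - Pine - Upland - Ash - Knoll - North: 20+30+29+20+38 = 137
Hadley - Pine - Upland - Ash - North - Knoll: 20+30+29+37+38 = 154
Hadley - Pine - Upland - North - Knoll - Ash: 20+30+27+38+20 = 135
Hadley - Pine - Upland - North - Ash - Knoll: 20+30+27+37+20 = 134
Hadley - Pine - Ash - Knoll - Upland - North: 20+13+20+34+27 = 114
Hadley - Pine - Ash - Knoll - North - Upland: 20+13+20+38+27 = 118
… (106 more)
Hadley - Ash - Pine - North - Upland - Knoll: 8+13+31+27+34 = 113  ← best
The minimum is 113.
One shortest path: Hadley → Ash → Pine → North → Upland → Knoll.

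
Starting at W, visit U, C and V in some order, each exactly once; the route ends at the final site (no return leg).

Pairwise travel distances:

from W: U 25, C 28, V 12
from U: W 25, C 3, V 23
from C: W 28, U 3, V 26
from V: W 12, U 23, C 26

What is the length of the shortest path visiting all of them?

There are 3! = 6 possible orderings.
W → U → C → V: 25+3+26 = 54
W → U → V → C: 25+23+26 = 74
W → C → U → V: 28+3+23 = 54
W → C → V → U: 28+26+23 = 77
W → V → U → C: 12+23+3 = 38
W → V → C → U: 12+26+3 = 41
The minimum is 38.
One shortest path: W → V → U → C.

Shortest open route: 38.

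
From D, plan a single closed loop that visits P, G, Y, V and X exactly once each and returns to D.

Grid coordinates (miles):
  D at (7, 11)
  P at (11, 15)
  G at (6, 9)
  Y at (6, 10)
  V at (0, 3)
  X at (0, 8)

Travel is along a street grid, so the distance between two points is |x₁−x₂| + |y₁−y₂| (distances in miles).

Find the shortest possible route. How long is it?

Minimum total distance: 46 miles.

With 5 stops there are 5!/2 = 60 distinct round trips (a route and its reverse cost the same).
D → P → G → Y → V → X → D: 8+11+1+13+5+10 = 48
D → P → G → Y → X → V → D: 8+11+1+8+5+15 = 48
D → P → G → V → Y → X → D: 8+11+12+13+8+10 = 62
D → P → G → V → X → Y → D: 8+11+12+5+8+2 = 46
D → P → G → X → Y → V → D: 8+11+7+8+13+15 = 62
D → P → G → X → V → Y → D: 8+11+7+5+13+2 = 46
D → P → Y → G → V → X → D: 8+10+1+12+5+10 = 46
D → P → Y → G → X → V → D: 8+10+1+7+5+15 = 46
D → P → Y → V → G → X → D: 8+10+13+12+7+10 = 60
D → P → Y → V → X → G → D: 8+10+13+5+7+3 = 46
D → P → Y → X → G → V → D: 8+10+8+7+12+15 = 60
D → P → Y → X → V → G → D: 8+10+8+5+12+3 = 46
D → P → V → G → Y → X → D: 8+23+12+1+8+10 = 62
D → P → V → G → X → Y → D: 8+23+12+7+8+2 = 60
… (46 more)
The minimum is 46.
One optimal route: D → P → G → V → X → Y → D (or its reverse).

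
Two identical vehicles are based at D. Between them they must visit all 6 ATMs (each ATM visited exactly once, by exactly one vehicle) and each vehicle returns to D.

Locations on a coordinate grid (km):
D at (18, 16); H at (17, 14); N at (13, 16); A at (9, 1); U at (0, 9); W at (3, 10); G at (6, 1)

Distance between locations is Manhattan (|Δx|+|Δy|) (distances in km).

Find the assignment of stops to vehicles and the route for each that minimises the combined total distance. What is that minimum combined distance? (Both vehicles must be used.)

Try each way of splitting the stops between the two vehicles (each non-empty) and, for each split, find the best tour for each vehicle:
  {H} + {N, A, U, W, G}: 6 + 66 = 72
  {N} + {H, A, U, W, G}: 10 + 66 = 76
  {H, N} + {A, U, W, G}: 14 + 66 = 80
  {A} + {H, N, U, W, G}: 48 + 66 = 114
  {H, A} + {N, U, W, G}: 48 + 66 = 114
  {N, A} + {H, U, W, G}: 48 + 66 = 114
  … (31 splits in total)
Best: vehicle 1 D → H → D = 6; vehicle 2 D → N → A → G → U → W → D = 66; combined 72.

Minimum combined distance: 72 km.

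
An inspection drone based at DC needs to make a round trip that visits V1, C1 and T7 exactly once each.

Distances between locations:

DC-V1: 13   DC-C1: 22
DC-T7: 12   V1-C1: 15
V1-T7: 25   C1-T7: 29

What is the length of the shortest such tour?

Minimum total distance: 69.

With 3 stops there are 3!/2 = 3 distinct round trips (a route and its reverse cost the same).
DC-V1-C1-T7-DC: 13+15+29+12 = 69
DC-V1-T7-C1-DC: 13+25+29+22 = 89
DC-C1-V1-T7-DC: 22+15+25+12 = 74
The minimum is 69.
One optimal route: DC → V1 → C1 → T7 → DC (or its reverse).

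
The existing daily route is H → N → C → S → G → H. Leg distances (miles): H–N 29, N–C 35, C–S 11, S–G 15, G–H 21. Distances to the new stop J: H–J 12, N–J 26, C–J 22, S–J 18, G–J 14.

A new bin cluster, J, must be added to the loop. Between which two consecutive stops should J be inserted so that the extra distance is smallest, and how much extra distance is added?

+5 miles — insert J between G and H.

Insertion cost between consecutive stops i–j is d(i,J) + d(J,j) − d(i,j):
  between H and N: 12 + 26 − 29 = 9
  between N and C: 26 + 22 − 35 = 13
  between C and S: 22 + 18 − 11 = 29
  between S and G: 18 + 14 − 15 = 17
  between G and H: 14 + 12 − 21 = 5
Cheapest insertion is between G and H, adding 5.
New total = 111 + 5 = 116.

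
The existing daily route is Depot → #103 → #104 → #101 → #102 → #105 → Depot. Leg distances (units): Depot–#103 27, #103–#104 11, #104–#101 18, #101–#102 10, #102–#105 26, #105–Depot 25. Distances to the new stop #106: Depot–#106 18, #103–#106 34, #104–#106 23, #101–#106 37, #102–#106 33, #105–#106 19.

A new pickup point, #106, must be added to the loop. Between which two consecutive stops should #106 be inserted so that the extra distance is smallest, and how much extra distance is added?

+12 — insert #106 between #105 and Depot.

Insertion cost between consecutive stops i–j is d(i,#106) + d(#106,j) − d(i,j):
  between Depot and #103: 18 + 34 − 27 = 25
  between #103 and #104: 34 + 23 − 11 = 46
  between #104 and #101: 23 + 37 − 18 = 42
  between #101 and #102: 37 + 33 − 10 = 60
  between #102 and #105: 33 + 19 − 26 = 26
  between #105 and Depot: 19 + 18 − 25 = 12
Cheapest insertion is between #105 and Depot, adding 12.
New total = 117 + 12 = 129.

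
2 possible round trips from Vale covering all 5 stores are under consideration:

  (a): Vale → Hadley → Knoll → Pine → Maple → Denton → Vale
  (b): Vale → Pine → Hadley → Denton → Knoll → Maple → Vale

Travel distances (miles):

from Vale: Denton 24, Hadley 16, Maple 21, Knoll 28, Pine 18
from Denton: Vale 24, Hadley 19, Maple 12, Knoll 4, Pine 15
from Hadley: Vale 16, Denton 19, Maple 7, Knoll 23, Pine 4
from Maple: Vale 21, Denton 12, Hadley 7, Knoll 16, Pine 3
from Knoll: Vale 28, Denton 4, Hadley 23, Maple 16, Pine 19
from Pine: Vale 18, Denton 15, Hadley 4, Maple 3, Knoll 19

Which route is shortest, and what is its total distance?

(a): 16 + 23 + 19 + 3 + 12 + 24 = 97
(b): 18 + 4 + 19 + 4 + 16 + 21 = 82

82 miles — (b) is the shortest.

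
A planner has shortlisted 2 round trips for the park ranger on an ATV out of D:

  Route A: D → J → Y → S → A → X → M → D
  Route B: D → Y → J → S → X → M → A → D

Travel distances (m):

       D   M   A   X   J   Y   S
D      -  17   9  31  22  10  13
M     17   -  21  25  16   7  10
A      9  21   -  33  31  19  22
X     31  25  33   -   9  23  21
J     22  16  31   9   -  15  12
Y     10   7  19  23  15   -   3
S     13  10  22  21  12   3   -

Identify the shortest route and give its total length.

Shortest is Route B, total 113 m.

Route A: 22 + 15 + 3 + 22 + 33 + 25 + 17 = 137
Route B: 10 + 15 + 12 + 21 + 25 + 21 + 9 = 113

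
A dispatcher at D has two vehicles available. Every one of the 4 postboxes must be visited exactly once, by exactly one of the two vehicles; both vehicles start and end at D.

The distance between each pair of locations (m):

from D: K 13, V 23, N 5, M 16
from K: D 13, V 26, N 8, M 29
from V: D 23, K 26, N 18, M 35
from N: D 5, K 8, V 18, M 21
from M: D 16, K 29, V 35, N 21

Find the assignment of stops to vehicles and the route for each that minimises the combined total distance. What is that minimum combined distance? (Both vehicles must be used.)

Minimum combined distance: 94 m.

Check every non-empty split of the stops between the two vehicles; for each half take its own optimal tour:
  {K} + {V, N, M}: 26 + 74 = 100
  {V} + {K, N, M}: 46 + 58 = 104
  {K, V} + {N, M}: 62 + 42 = 104
  {N} + {K, V, M}: 10 + 90 = 100
  {K, N} + {V, M}: 26 + 74 = 100
  {V, N} + {K, M}: 46 + 58 = 104
  … (7 splits in total)
  {K, V, N} + {M}: 62 + 32 = 94  ← best
Best: vehicle 1 D → K → V → N → D = 62; vehicle 2 D → M → D = 32; combined 94.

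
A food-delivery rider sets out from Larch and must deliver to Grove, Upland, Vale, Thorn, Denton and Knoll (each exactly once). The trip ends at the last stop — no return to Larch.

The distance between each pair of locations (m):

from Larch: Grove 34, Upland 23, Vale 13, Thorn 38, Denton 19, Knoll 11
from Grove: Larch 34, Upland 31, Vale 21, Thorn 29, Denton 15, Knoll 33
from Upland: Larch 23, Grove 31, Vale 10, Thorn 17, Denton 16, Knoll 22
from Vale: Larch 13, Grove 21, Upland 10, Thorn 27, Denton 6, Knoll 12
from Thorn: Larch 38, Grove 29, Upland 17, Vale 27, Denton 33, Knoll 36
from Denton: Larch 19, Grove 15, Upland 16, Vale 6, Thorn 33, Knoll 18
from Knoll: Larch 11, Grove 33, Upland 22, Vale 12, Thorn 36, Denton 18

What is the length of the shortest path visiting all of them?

90 m — the minimum one-way total.

There are 6! = 720 possible orderings.
Larch - Grove - Upland - Vale - Thorn - Denton - Knoll: 34+31+10+27+33+18 = 153
Larch - Grove - Upland - Vale - Thorn - Knoll - Denton: 34+31+10+27+36+18 = 156
Larch - Grove - Upland - Vale - Denton - Thorn - Knoll: 34+31+10+6+33+36 = 150
Larch - Grove - Upland - Vale - Denton - Knoll - Thorn: 34+31+10+6+18+36 = 135
Larch - Grove - Upland - Vale - Knoll - Thorn - Denton: 34+31+10+12+36+33 = 156
Larch - Grove - Upland - Vale - Knoll - Denton - Thorn: 34+31+10+12+18+33 = 138
Larch - Grove - Upland - Thorn - Vale - Denton - Knoll: 34+31+17+27+6+18 = 133
Larch - Grove - Upland - Thorn - Vale - Knoll - Denton: 34+31+17+27+12+18 = 139
… (712 more)
Larch - Knoll - Vale - Denton - Grove - Thorn - Upland: 11+12+6+15+29+17 = 90  ← best
The minimum is 90.
One shortest path: Larch → Knoll → Vale → Denton → Grove → Thorn → Upland.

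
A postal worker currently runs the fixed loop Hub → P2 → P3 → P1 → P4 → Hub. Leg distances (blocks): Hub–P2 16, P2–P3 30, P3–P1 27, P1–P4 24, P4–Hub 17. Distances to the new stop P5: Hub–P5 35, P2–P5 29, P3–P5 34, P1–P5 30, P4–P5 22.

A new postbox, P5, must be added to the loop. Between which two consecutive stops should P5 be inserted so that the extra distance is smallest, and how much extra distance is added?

Insertion cost between consecutive stops i–j is d(i,P5) + d(P5,j) − d(i,j):
  between Hub and P2: 35 + 29 − 16 = 48
  between P2 and P3: 29 + 34 − 30 = 33
  between P3 and P1: 34 + 30 − 27 = 37
  between P1 and P4: 30 + 22 − 24 = 28
  between P4 and Hub: 22 + 35 − 17 = 40
Cheapest insertion is between P1 and P4, adding 28.
New total = 114 + 28 = 142.

Adding 28 blocks by placing P5 on the P1–P4 leg.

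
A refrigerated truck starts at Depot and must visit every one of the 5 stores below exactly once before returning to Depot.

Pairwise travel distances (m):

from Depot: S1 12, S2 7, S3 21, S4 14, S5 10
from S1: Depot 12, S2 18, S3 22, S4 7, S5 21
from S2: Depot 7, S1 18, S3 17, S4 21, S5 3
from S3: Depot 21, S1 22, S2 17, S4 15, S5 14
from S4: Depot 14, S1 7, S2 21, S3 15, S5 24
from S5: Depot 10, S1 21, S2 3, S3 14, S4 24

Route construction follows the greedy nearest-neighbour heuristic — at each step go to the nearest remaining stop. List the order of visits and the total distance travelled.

Total distance 58 m via the nearest-neighbour route Depot → S2 → S5 → S3 → S4 → S1 → Depot.

Depot → [S2:7 / S5:10 / S1:12 / S4:14 / S3:21] → S2 (7)
S2 → [S5:3 / S3:17 / S1:18 / S4:21] → S5 (3)
S5 → [S3:14 / S1:21 / S4:24] → S3 (14)
S3 → [S4:15 / S1:22] → S4 (15)
S4 → [S1:7] → S1 (7)
Return S1→Depot: 12.
Total = 7 + 3 + 14 + 15 + 7 + 12 = 58.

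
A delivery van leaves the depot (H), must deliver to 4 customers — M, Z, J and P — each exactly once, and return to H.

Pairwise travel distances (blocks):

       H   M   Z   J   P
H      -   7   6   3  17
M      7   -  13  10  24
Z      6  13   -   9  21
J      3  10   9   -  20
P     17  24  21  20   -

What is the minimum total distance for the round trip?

With 4 stops there are 4!/2 = 12 distinct round trips (a route and its reverse cost the same).
H→M→Z→J→P→H: 7+13+9+20+17 = 66
H→M→Z→P→J→H: 7+13+21+20+3 = 64
H→M→J→Z→P→H: 7+10+9+21+17 = 64
H→M→J→P→Z→H: 7+10+20+21+6 = 64
H→M→P→Z→J→H: 7+24+21+9+3 = 64
H→M→P→J→Z→H: 7+24+20+9+6 = 66
H→Z→M→J→P→H: 6+13+10+20+17 = 66
H→Z→M→P→J→H: 6+13+24+20+3 = 66
H→Z→J→M→P→H: 6+9+10+24+17 = 66
H→Z→P→M→J→H: 6+21+24+10+3 = 64
H→J→M→Z→P→H: 3+10+13+21+17 = 64
H→J→Z→M→P→H: 3+9+13+24+17 = 66
The minimum is 64.
One optimal route: H → M → Z → P → J → H (or its reverse).

64 blocks — the shortest possible round trip.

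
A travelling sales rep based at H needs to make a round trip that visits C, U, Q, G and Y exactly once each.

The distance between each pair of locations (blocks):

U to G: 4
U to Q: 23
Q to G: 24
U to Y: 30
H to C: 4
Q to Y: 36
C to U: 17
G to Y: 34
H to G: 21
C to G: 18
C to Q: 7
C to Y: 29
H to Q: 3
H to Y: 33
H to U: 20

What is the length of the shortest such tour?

Minimum total distance: 94 blocks.

With 5 stops there are 5!/2 = 60 distinct round trips (a route and its reverse cost the same).
H-C-U-Q-G-Y-H: 4+17+23+24+34+33 = 135
H-C-U-Q-Y-G-H: 4+17+23+36+34+21 = 135
H-C-U-G-Q-Y-H: 4+17+4+24+36+33 = 118
H-C-U-G-Y-Q-H: 4+17+4+34+36+3 = 98
H-C-U-Y-Q-G-H: 4+17+30+36+24+21 = 132
H-C-U-Y-G-Q-H: 4+17+30+34+24+3 = 112
H-C-Q-U-G-Y-H: 4+7+23+4+34+33 = 105
H-C-Q-U-Y-G-H: 4+7+23+30+34+21 = 119
H-C-Q-G-U-Y-H: 4+7+24+4+30+33 = 102
H-C-Q-G-Y-U-H: 4+7+24+34+30+20 = 119
H-C-Q-Y-U-G-H: 4+7+36+30+4+21 = 102
H-C-Q-Y-G-U-H: 4+7+36+34+4+20 = 105
H-C-G-U-Q-Y-H: 4+18+4+23+36+33 = 118
H-C-G-U-Y-Q-H: 4+18+4+30+36+3 = 95
… (46 more)
H-C-Y-U-G-Q-H: 4+29+30+4+24+3 = 94  ← best
The minimum is 94.
One optimal route: H → C → Y → U → G → Q → H (or its reverse).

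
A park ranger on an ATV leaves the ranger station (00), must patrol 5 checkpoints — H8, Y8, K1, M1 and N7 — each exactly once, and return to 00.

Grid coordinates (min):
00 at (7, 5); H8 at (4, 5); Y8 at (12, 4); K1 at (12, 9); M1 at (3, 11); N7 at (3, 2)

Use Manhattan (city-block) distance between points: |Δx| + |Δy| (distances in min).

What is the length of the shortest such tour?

00→H8→Y8→K1→M1→N7→00: 3+9+5+11+9+7 = 44
00→H8→Y8→K1→N7→M1→00: 3+9+5+16+9+10 = 52
00→H8→Y8→M1→K1→N7→00: 3+9+16+11+16+7 = 62
00→H8→Y8→M1→N7→K1→00: 3+9+16+9+16+9 = 62
00→H8→Y8→N7→K1→M1→00: 3+9+11+16+11+10 = 60
00→H8→Y8→N7→M1→K1→00: 3+9+11+9+11+9 = 52
00→H8→K1→Y8→M1→N7→00: 3+12+5+16+9+7 = 52
00→H8→K1→Y8→N7→M1→00: 3+12+5+11+9+10 = 50
00→H8→K1→M1→Y8→N7→00: 3+12+11+16+11+7 = 60
00→H8→K1→M1→N7→Y8→00: 3+12+11+9+11+6 = 52
00→H8→K1→N7→Y8→M1→00: 3+12+16+11+16+10 = 68
00→H8→K1→N7→M1→Y8→00: 3+12+16+9+16+6 = 62
00→H8→M1→Y8→K1→N7→00: 3+7+16+5+16+7 = 54
00→H8→M1→Y8→N7→K1→00: 3+7+16+11+16+9 = 62
… (46 more)
00→H8→N7→M1→K1→Y8→00: 3+4+9+11+5+6 = 38  ← best
The minimum is 38.
One optimal route: 00 → H8 → N7 → M1 → K1 → Y8 → 00 (or its reverse).

Shortest round trip = 38 min.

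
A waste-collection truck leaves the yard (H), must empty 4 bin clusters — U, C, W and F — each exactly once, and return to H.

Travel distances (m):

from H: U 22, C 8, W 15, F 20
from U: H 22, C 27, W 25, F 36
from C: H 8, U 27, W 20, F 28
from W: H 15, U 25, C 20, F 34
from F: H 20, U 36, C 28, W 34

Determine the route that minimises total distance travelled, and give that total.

109 m — the shortest possible round trip.

With 4 stops there are 4!/2 = 12 distinct round trips (a route and its reverse cost the same).
H - U - C - W - F - H: 22+27+20+34+20 = 123
H - U - C - F - W - H: 22+27+28+34+15 = 126
H - U - W - C - F - H: 22+25+20+28+20 = 115
H - U - W - F - C - H: 22+25+34+28+8 = 117
H - U - F - C - W - H: 22+36+28+20+15 = 121
H - U - F - W - C - H: 22+36+34+20+8 = 120
H - C - U - W - F - H: 8+27+25+34+20 = 114
H - C - U - F - W - H: 8+27+36+34+15 = 120
H - C - W - U - F - H: 8+20+25+36+20 = 109
H - C - F - U - W - H: 8+28+36+25+15 = 112
H - W - U - C - F - H: 15+25+27+28+20 = 115
H - W - C - U - F - H: 15+20+27+36+20 = 118
The minimum is 109.
One optimal route: H → C → W → U → F → H (or its reverse).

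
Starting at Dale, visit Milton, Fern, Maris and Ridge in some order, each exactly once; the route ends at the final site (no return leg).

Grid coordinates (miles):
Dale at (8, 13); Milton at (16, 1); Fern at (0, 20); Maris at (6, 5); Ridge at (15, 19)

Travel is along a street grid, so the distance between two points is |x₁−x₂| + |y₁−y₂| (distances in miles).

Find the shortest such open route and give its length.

There are 4! = 24 possible orderings.
Dale - Milton - Fern - Maris - Ridge: 20+35+21+23 = 99
Dale - Milton - Fern - Ridge - Maris: 20+35+16+23 = 94
Dale - Milton - Maris - Fern - Ridge: 20+14+21+16 = 71
Dale - Milton - Maris - Ridge - Fern: 20+14+23+16 = 73
Dale - Milton - Ridge - Fern - Maris: 20+19+16+21 = 76
Dale - Milton - Ridge - Maris - Fern: 20+19+23+21 = 83
Dale - Fern - Milton - Maris - Ridge: 15+35+14+23 = 87
Dale - Fern - Milton - Ridge - Maris: 15+35+19+23 = 92
Dale - Fern - Maris - Milton - Ridge: 15+21+14+19 = 69
Dale - Fern - Maris - Ridge - Milton: 15+21+23+19 = 78
Dale - Fern - Ridge - Milton - Maris: 15+16+19+14 = 64
Dale - Fern - Ridge - Maris - Milton: 15+16+23+14 = 68
Dale - Maris - Milton - Fern - Ridge: 10+14+35+16 = 75
Dale - Maris - Milton - Ridge - Fern: 10+14+19+16 = 59
… (10 more)
The minimum is 59.
One shortest path: Dale → Maris → Milton → Ridge → Fern.

59 miles — the minimum one-way total.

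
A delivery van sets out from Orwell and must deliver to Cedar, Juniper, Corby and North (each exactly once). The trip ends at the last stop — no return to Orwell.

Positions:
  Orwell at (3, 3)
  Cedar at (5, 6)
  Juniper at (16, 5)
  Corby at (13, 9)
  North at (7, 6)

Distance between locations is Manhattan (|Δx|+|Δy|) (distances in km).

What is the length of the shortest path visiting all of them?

There are 4! = 24 possible orderings.
Orwell - Cedar - Juniper - Corby - North: 5+12+7+9 = 33
Orwell - Cedar - Juniper - North - Corby: 5+12+10+9 = 36
Orwell - Cedar - Corby - Juniper - North: 5+11+7+10 = 33
Orwell - Cedar - Corby - North - Juniper: 5+11+9+10 = 35
Orwell - Cedar - North - Juniper - Corby: 5+2+10+7 = 24
Orwell - Cedar - North - Corby - Juniper: 5+2+9+7 = 23
Orwell - Juniper - Cedar - Corby - North: 15+12+11+9 = 47
Orwell - Juniper - Cedar - North - Corby: 15+12+2+9 = 38
Orwell - Juniper - Corby - Cedar - North: 15+7+11+2 = 35
Orwell - Juniper - Corby - North - Cedar: 15+7+9+2 = 33
Orwell - Juniper - North - Cedar - Corby: 15+10+2+11 = 38
Orwell - Juniper - North - Corby - Cedar: 15+10+9+11 = 45
Orwell - Corby - Cedar - Juniper - North: 16+11+12+10 = 49
Orwell - Corby - Cedar - North - Juniper: 16+11+2+10 = 39
… (10 more)
The minimum is 23.
One shortest path: Orwell → Cedar → North → Corby → Juniper.

Minimum one-way distance = 23 km.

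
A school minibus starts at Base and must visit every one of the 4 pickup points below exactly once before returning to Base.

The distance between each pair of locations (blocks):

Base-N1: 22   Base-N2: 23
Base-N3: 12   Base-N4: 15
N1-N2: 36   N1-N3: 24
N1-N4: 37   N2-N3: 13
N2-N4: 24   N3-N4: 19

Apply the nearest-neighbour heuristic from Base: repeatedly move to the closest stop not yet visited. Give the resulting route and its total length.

108 blocks along Base → N3 → N2 → N4 → N1 → Base.

Base → [N3:12 / N4:15 / N1:22 / N2:23] → N3 (12)
N3 → [N2:13 / N4:19 / N1:24] → N2 (13)
N2 → [N4:24 / N1:36] → N4 (24)
N4 → [N1:37] → N1 (37)
Return N1→Base: 22.
Total = 12 + 13 + 24 + 37 + 22 = 108.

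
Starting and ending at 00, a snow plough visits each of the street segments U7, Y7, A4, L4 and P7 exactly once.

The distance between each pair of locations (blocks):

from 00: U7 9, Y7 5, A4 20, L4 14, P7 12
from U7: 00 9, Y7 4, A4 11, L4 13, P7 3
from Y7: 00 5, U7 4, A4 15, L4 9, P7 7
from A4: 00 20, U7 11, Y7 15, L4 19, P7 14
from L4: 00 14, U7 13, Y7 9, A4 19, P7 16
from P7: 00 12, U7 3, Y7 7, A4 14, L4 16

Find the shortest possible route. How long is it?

There are 60 distinct closed tours to check (reversals are equivalent).
00 - U7 - Y7 - A4 - L4 - P7 - 00: 9+4+15+19+16+12 = 75
00 - U7 - Y7 - A4 - P7 - L4 - 00: 9+4+15+14+16+14 = 72
00 - U7 - Y7 - L4 - A4 - P7 - 00: 9+4+9+19+14+12 = 67
00 - U7 - Y7 - L4 - P7 - A4 - 00: 9+4+9+16+14+20 = 72
00 - U7 - Y7 - P7 - A4 - L4 - 00: 9+4+7+14+19+14 = 67
00 - U7 - Y7 - P7 - L4 - A4 - 00: 9+4+7+16+19+20 = 75
00 - U7 - A4 - Y7 - L4 - P7 - 00: 9+11+15+9+16+12 = 72
00 - U7 - A4 - Y7 - P7 - L4 - 00: 9+11+15+7+16+14 = 72
00 - U7 - A4 - L4 - Y7 - P7 - 00: 9+11+19+9+7+12 = 67
00 - U7 - A4 - L4 - P7 - Y7 - 00: 9+11+19+16+7+5 = 67
00 - U7 - A4 - P7 - Y7 - L4 - 00: 9+11+14+7+9+14 = 64
00 - U7 - A4 - P7 - L4 - Y7 - 00: 9+11+14+16+9+5 = 64
00 - U7 - L4 - Y7 - A4 - P7 - 00: 9+13+9+15+14+12 = 72
00 - U7 - L4 - Y7 - P7 - A4 - 00: 9+13+9+7+14+20 = 72
… (46 more)
00 - U7 - P7 - A4 - L4 - Y7 - 00: 9+3+14+19+9+5 = 59  ← best
The minimum is 59.
One optimal route: 00 → U7 → P7 → A4 → L4 → Y7 → 00 (or its reverse).

59 blocks — the shortest possible round trip.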